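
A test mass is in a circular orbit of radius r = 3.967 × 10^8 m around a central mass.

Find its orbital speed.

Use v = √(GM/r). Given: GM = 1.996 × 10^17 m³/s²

For a circular orbit, gravity supplies the centripetal force, so v = √(GM / r).
v = √(1.996e+17 / 3.967e+08) m/s ≈ 2.243e+04 m/s = 22.43 km/s.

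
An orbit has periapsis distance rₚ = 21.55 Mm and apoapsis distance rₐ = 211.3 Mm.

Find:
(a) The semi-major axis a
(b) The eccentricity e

Convert to SI: rₚ = 21.55 Mm = 2.155e+07 m; rₐ = 211.3 Mm = 2.113e+08 m.
(a) a = (rₚ + rₐ) / 2 = (2.155e+07 + 2.113e+08) / 2 ≈ 1.164e+08 m = 116.4 Mm.
(b) e = (rₐ − rₚ) / (rₐ + rₚ) = (2.113e+08 − 2.155e+07) / (2.113e+08 + 2.155e+07) ≈ 0.8149.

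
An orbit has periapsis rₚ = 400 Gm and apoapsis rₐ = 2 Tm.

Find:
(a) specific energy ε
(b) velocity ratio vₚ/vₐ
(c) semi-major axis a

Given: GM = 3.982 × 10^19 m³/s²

Convert to SI: rₚ = 400 Gm = 4e+11 m; rₐ = 2 Tm = 2e+12 m.
(a) With a = (rₚ + rₐ)/2 = 1.2e+12 m, ε = −GM/(2a) = −3.982e+19/(2 · 1.2e+12) J/kg ≈ -1.659e+07 J/kg
(b) Conservation of angular momentum (rₚvₚ = rₐvₐ) gives vₚ/vₐ = rₐ/rₚ = 2e+12/4e+11 ≈ 5
(c) a = (rₚ + rₐ)/2 = (4e+11 + 2e+12)/2 ≈ 1.2e+12 m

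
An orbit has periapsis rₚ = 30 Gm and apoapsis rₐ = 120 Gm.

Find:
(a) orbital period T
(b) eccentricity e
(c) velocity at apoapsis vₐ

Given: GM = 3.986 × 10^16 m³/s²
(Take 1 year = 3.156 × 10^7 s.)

Convert to SI: rₚ = 30 Gm = 3e+10 m; rₐ = 120 Gm = 1.2e+11 m.
(a) With a = (rₚ + rₐ)/2 = 7.5e+10 m, T = 2π √(a³/GM) = 2π √((7.5e+10)³/3.986e+16) s ≈ 6.464e+08 s
(b) e = (rₐ − rₚ)/(rₐ + rₚ) = (1.2e+11 − 3e+10)/(1.2e+11 + 3e+10) ≈ 0.6
(c) With a = (rₚ + rₐ)/2 = 7.5e+10 m, vₐ = √(GM (2/rₐ − 1/a)) = √(3.986e+16 · (2/1.2e+11 − 1/7.5e+10)) m/s ≈ 364.5 m/s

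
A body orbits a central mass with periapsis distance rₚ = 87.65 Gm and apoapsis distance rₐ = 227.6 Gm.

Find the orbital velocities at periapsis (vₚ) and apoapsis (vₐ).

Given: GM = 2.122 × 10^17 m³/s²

Convert to SI: rₚ = 87.65 Gm = 8.765e+10 m; rₐ = 227.6 Gm = 2.276e+11 m.
Use the vis-viva equation v² = GM(2/r − 1/a) with a = (rₚ + rₐ)/2 = (8.765e+10 + 2.276e+11)/2 = 1.57625e+11 m.
vₚ = √(GM · (2/rₚ − 1/a)) = √(2.122e+17 · (2/8.765e+10 − 1/1.57625e+11)) m/s ≈ 1870 m/s = 1.87 km/s.
vₐ = √(GM · (2/rₐ − 1/a)) = √(2.122e+17 · (2/2.276e+11 − 1/1.57625e+11)) m/s ≈ 720 m/s = 720 m/s.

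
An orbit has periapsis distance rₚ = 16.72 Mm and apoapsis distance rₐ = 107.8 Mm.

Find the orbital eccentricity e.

Convert to SI: rₚ = 16.72 Mm = 1.672e+07 m; rₐ = 107.8 Mm = 1.078e+08 m.
e = (rₐ − rₚ) / (rₐ + rₚ).
e = (1.078e+08 − 1.672e+07) / (1.078e+08 + 1.672e+07) = 9.108e+07 / 1.2452e+08 ≈ 0.7314.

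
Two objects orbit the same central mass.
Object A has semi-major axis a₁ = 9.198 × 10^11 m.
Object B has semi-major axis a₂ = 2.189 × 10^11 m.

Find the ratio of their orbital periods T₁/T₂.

From Kepler's third law, (T₁/T₂)² = (a₁/a₂)³, so T₁/T₂ = (a₁/a₂)^(3/2).
a₁/a₂ = 9.198e+11 / 2.189e+11 = 4.20192.
T₁/T₂ = (4.20192)^(3/2) ≈ 8.613.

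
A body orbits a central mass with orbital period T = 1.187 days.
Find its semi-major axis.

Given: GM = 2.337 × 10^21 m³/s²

Convert to SI: T = 1.187 days = 102557 s.
Invert Kepler's third law: a = (GM · T² / (4π²))^(1/3).
Substituting T = 102557 s and GM = 2.337e+21 m³/s²:
a = (2.337e+21 · (102557)² / (4π²))^(1/3) m
a ≈ 8.539e+09 m = 8.539 Gm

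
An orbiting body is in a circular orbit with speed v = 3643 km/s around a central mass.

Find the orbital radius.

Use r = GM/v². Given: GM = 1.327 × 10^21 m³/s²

Convert to SI: v = 3643 km/s = 3.643e+06 m/s.
For a circular orbit, v² = GM / r, so r = GM / v².
r = 1.327e+21 / (3.643e+06)² m ≈ 9.999e+07 m = 99.99 Mm.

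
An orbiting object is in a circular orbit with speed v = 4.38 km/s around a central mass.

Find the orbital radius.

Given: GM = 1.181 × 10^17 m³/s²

Convert to SI: v = 4.38 km/s = 4380 m/s.
For a circular orbit, v² = GM / r, so r = GM / v².
r = 1.181e+17 / (4380)² m ≈ 6.156e+09 m = 6.156 Gm.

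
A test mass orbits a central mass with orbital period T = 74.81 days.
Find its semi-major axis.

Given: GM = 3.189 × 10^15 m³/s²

Convert to SI: T = 74.81 days = 6.46358e+06 s.
Invert Kepler's third law: a = (GM · T² / (4π²))^(1/3).
Substituting T = 6.46358e+06 s and GM = 3.189e+15 m³/s²:
a = (3.189e+15 · (6.46358e+06)² / (4π²))^(1/3) m
a ≈ 1.5e+09 m = 1.5 Gm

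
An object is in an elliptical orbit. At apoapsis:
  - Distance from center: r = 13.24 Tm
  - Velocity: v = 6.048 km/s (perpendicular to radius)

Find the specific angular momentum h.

Convert to SI: r = 13.24 Tm = 1.324e+13 m; v = 6.048 km/s = 6048 m/s.
With v perpendicular to r, h = r · v.
h = 1.324e+13 · 6048 m²/s ≈ 8.008e+16 m²/s.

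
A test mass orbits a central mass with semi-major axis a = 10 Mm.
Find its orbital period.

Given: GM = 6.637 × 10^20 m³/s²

Convert to SI: a = 10 Mm = 1e+07 m.
Kepler's third law: T = 2π √(a³ / GM).
Substituting a = 1e+07 m and GM = 6.637e+20 m³/s²:
T = 2π √((1e+07)³ / 6.637e+20) s
T ≈ 7.712 s = 7.712 seconds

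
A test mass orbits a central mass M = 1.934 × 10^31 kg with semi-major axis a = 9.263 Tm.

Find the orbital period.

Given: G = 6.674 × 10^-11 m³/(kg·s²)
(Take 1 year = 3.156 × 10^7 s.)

Convert to SI: a = 9.263 Tm = 9.263e+12 m.
GM = G · M = 6.674e-11 · 1.934e+31 = 1.29075e+21 m³/s².
Kepler's third law: T = 2π √(a³ / GM).
Substituting a = 9.263e+12 m and GM = 1.29075e+21 m³/s²:
T = 2π √((9.263e+12)³ / 1.29075e+21) s
T ≈ 4.93e+09 s = 156.2 years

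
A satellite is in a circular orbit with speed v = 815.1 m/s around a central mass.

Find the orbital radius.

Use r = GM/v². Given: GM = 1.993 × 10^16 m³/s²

For a circular orbit, v² = GM / r, so r = GM / v².
r = 1.993e+16 / (815.1)² m ≈ 3e+10 m = 30 Gm.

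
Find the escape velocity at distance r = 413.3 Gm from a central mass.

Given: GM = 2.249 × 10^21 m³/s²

Convert to SI: r = 413.3 Gm = 4.133e+11 m.
Escape velocity comes from setting total energy to zero: ½v² − GM/r = 0 ⇒ v_esc = √(2GM / r).
v_esc = √(2 · 2.249e+21 / 4.133e+11) m/s ≈ 1.043e+05 m/s = 104.3 km/s.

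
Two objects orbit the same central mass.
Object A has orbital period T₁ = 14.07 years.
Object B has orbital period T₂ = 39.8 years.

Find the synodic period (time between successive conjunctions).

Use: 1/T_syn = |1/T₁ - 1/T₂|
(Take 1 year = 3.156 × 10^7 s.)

Convert to SI: T₁ = 14.07 years = 4.44049e+08 s; T₂ = 39.8 years = 1.25609e+09 s.
T_syn = |T₁ · T₂ / (T₁ − T₂)|.
T_syn = |4.44049e+08 · 1.25609e+09 / (4.44049e+08 − 1.25609e+09)| s ≈ 6.869e+08 s = 21.76 years.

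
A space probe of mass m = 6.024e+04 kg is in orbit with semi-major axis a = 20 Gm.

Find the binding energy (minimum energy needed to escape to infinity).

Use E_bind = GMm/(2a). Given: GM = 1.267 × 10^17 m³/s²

Convert to SI: a = 20 Gm = 2e+10 m.
Total orbital energy is E = −GMm/(2a); binding energy is E_bind = −E = GMm/(2a).
E_bind = 1.267e+17 · 6.024e+04 / (2 · 2e+10) J ≈ 1.908e+11 J = 190.8 GJ.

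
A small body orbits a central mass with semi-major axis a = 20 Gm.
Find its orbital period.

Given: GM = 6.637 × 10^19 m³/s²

Convert to SI: a = 20 Gm = 2e+10 m.
Kepler's third law: T = 2π √(a³ / GM).
Substituting a = 2e+10 m and GM = 6.637e+19 m³/s²:
T = 2π √((2e+10)³ / 6.637e+19) s
T ≈ 2.181e+06 s = 25.25 days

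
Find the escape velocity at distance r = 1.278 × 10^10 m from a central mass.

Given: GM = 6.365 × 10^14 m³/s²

Escape velocity comes from setting total energy to zero: ½v² − GM/r = 0 ⇒ v_esc = √(2GM / r).
v_esc = √(2 · 6.365e+14 / 1.278e+10) m/s ≈ 315.6 m/s = 315.6 m/s.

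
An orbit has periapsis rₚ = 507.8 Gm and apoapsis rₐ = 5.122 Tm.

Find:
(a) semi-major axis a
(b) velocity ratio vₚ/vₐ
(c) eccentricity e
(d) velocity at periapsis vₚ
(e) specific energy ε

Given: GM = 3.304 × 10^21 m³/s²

Convert to SI: rₚ = 507.8 Gm = 5.078e+11 m; rₐ = 5.122 Tm = 5.122e+12 m.
(a) a = (rₚ + rₐ)/2 = (5.078e+11 + 5.122e+12)/2 ≈ 2.815e+12 m
(b) Conservation of angular momentum (rₚvₚ = rₐvₐ) gives vₚ/vₐ = rₐ/rₚ = 5.122e+12/5.078e+11 ≈ 10.09
(c) e = (rₐ − rₚ)/(rₐ + rₚ) = (5.122e+12 − 5.078e+11)/(5.122e+12 + 5.078e+11) ≈ 0.8196
(d) With a = (rₚ + rₐ)/2 = 2.8149e+12 m, vₚ = √(GM (2/rₚ − 1/a)) = √(3.304e+21 · (2/5.078e+11 − 1/2.8149e+12)) m/s ≈ 1.088e+05 m/s
(e) With a = (rₚ + rₐ)/2 = 2.8149e+12 m, ε = −GM/(2a) = −3.304e+21/(2 · 2.8149e+12) J/kg ≈ -5.869e+08 J/kg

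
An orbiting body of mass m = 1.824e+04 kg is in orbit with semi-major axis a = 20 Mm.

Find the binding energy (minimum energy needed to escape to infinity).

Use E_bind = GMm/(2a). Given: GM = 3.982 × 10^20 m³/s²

Convert to SI: a = 20 Mm = 2e+07 m.
Total orbital energy is E = −GMm/(2a); binding energy is E_bind = −E = GMm/(2a).
E_bind = 3.982e+20 · 1.824e+04 / (2 · 2e+07) J ≈ 1.816e+17 J = 181.6 PJ.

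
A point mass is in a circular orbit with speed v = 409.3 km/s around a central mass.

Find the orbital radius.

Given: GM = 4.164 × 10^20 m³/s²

Convert to SI: v = 409.3 km/s = 409300 m/s.
For a circular orbit, v² = GM / r, so r = GM / v².
r = 4.164e+20 / (409300)² m ≈ 2.486e+09 m = 2.486 Gm.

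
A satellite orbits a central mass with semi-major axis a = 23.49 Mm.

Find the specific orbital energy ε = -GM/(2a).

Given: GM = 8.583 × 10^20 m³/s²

Convert to SI: a = 23.49 Mm = 2.349e+07 m.
ε = −GM / (2a).
ε = −8.583e+20 / (2 · 2.349e+07) J/kg ≈ -1.827e+13 J/kg = -1.827e+04 GJ/kg.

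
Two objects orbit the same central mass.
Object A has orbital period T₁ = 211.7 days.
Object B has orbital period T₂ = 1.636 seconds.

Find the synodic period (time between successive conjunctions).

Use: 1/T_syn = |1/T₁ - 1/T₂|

Convert to SI: T₁ = 211.7 days = 1.82909e+07 s.
T_syn = |T₁ · T₂ / (T₁ − T₂)|.
T_syn = |1.82909e+07 · 1.636 / (1.82909e+07 − 1.636)| s ≈ 1.636 s = 1.636 seconds.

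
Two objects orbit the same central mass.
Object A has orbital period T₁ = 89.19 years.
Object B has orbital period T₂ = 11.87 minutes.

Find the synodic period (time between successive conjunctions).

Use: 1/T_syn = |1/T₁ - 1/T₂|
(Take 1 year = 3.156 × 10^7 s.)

Convert to SI: T₁ = 89.19 years = 2.81484e+09 s; T₂ = 11.87 minutes = 712.2 s.
T_syn = |T₁ · T₂ / (T₁ − T₂)|.
T_syn = |2.81484e+09 · 712.2 / (2.81484e+09 − 712.2)| s ≈ 712.2 s = 11.87 minutes.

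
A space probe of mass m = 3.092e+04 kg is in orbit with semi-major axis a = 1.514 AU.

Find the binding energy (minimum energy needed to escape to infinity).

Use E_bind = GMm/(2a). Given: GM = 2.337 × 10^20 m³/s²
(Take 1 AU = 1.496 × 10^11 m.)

Convert to SI: a = 1.514 AU = 2.26494e+11 m.
Total orbital energy is E = −GMm/(2a); binding energy is E_bind = −E = GMm/(2a).
E_bind = 2.337e+20 · 3.092e+04 / (2 · 2.26494e+11) J ≈ 1.595e+13 J = 15.95 TJ.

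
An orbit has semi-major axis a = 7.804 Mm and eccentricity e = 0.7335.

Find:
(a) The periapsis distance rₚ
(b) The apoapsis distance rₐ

Convert to SI: a = 7.804 Mm = 7.804e+06 m.
(a) rₚ = a(1 − e) = 7.804e+06 · (1 − 0.7335) = 7.804e+06 · 0.2665 ≈ 2.08e+06 m = 2.08 Mm.
(b) rₐ = a(1 + e) = 7.804e+06 · (1 + 0.7335) = 7.804e+06 · 1.7335 ≈ 1.353e+07 m = 13.53 Mm.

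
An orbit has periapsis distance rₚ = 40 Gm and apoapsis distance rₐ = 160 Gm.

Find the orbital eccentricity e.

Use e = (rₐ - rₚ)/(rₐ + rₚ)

Convert to SI: rₚ = 40 Gm = 4e+10 m; rₐ = 160 Gm = 1.6e+11 m.
e = (rₐ − rₚ) / (rₐ + rₚ).
e = (1.6e+11 − 4e+10) / (1.6e+11 + 4e+10) = 1.2e+11 / 2e+11 ≈ 0.6.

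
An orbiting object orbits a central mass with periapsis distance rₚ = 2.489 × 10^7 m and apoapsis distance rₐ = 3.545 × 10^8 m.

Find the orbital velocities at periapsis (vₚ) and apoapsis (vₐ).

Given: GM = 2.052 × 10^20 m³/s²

Use the vis-viva equation v² = GM(2/r − 1/a) with a = (rₚ + rₐ)/2 = (2.489e+07 + 3.545e+08)/2 = 1.89695e+08 m.
vₚ = √(GM · (2/rₚ − 1/a)) = √(2.052e+20 · (2/2.489e+07 − 1/1.89695e+08)) m/s ≈ 3.925e+06 m/s = 3925 km/s.
vₐ = √(GM · (2/rₐ − 1/a)) = √(2.052e+20 · (2/3.545e+08 − 1/1.89695e+08)) m/s ≈ 2.756e+05 m/s = 275.6 km/s.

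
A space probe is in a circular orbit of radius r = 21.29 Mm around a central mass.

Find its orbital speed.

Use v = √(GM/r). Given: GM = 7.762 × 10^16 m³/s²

Convert to SI: r = 21.29 Mm = 2.129e+07 m.
For a circular orbit, gravity supplies the centripetal force, so v = √(GM / r).
v = √(7.762e+16 / 2.129e+07) m/s ≈ 6.038e+04 m/s = 60.38 km/s.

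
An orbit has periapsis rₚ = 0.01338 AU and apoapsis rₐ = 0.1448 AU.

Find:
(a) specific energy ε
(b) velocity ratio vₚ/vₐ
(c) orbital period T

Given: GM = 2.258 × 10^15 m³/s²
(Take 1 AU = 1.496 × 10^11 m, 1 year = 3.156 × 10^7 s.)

Convert to SI: rₚ = 0.01338 AU = 2.00165e+09 m; rₐ = 0.1448 AU = 2.16621e+10 m.
(a) With a = (rₚ + rₐ)/2 = 1.18319e+10 m, ε = −GM/(2a) = −2.258e+15/(2 · 1.18319e+10) J/kg ≈ -9.542e+04 J/kg
(b) Conservation of angular momentum (rₚvₚ = rₐvₐ) gives vₚ/vₐ = rₐ/rₚ = 2.16621e+10/2.00165e+09 ≈ 10.82
(c) With a = (rₚ + rₐ)/2 = 1.18319e+10 m, T = 2π √(a³/GM) = 2π √((1.18319e+10)³/2.258e+15) s ≈ 1.702e+08 s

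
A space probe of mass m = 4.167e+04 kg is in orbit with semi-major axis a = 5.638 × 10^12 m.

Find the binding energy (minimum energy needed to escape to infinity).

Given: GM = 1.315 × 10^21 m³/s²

Total orbital energy is E = −GMm/(2a); binding energy is E_bind = −E = GMm/(2a).
E_bind = 1.315e+21 · 4.167e+04 / (2 · 5.638e+12) J ≈ 4.86e+12 J = 4.86 TJ.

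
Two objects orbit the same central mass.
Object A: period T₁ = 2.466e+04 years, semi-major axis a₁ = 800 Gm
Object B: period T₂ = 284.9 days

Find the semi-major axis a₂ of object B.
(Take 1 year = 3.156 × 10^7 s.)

Convert to SI: T₁ = 2.466e+04 years = 7.7827e+11 s; a₁ = 800 Gm = 8e+11 m; T₂ = 284.9 days = 2.46154e+07 s.
Kepler's third law: (T₁/T₂)² = (a₁/a₂)³ ⇒ a₂ = a₁ · (T₂/T₁)^(2/3).
T₂/T₁ = 2.46154e+07 / 7.7827e+11 = 3.16283e-05.
a₂ = 8e+11 · (3.16283e-05)^(2/3) m ≈ 8.001e+08 m = 800.1 Mm.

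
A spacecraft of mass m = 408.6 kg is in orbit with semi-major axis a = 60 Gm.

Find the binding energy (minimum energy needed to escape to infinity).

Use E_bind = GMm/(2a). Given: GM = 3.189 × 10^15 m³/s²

Convert to SI: a = 60 Gm = 6e+10 m.
Total orbital energy is E = −GMm/(2a); binding energy is E_bind = −E = GMm/(2a).
E_bind = 3.189e+15 · 408.6 / (2 · 6e+10) J ≈ 1.086e+07 J = 10.86 MJ.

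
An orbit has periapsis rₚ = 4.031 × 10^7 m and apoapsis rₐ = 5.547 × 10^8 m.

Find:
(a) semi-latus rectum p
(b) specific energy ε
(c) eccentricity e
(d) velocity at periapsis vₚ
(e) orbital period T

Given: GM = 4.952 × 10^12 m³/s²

(a) From a = (rₚ + rₐ)/2 = 2.97505e+08 m and e = (rₐ − rₚ)/(rₐ + rₚ) = 0.864506, p = a(1 − e²) = 2.97505e+08 · (1 − (0.864506)²) ≈ 7.516e+07 m
(b) With a = (rₚ + rₐ)/2 = 2.97505e+08 m, ε = −GM/(2a) = −4.952e+12/(2 · 2.97505e+08) J/kg ≈ -8323 J/kg
(c) e = (rₐ − rₚ)/(rₐ + rₚ) = (5.547e+08 − 4.031e+07)/(5.547e+08 + 4.031e+07) ≈ 0.8645
(d) With a = (rₚ + rₐ)/2 = 2.97505e+08 m, vₚ = √(GM (2/rₚ − 1/a)) = √(4.952e+12 · (2/4.031e+07 − 1/2.97505e+08)) m/s ≈ 478.6 m/s
(e) With a = (rₚ + rₐ)/2 = 2.97505e+08 m, T = 2π √(a³/GM) = 2π √((2.97505e+08)³/4.952e+12) s ≈ 1.449e+07 s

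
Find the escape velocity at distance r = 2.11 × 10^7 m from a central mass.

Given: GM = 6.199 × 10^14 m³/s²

Escape velocity comes from setting total energy to zero: ½v² − GM/r = 0 ⇒ v_esc = √(2GM / r).
v_esc = √(2 · 6.199e+14 / 2.11e+07) m/s ≈ 7665 m/s = 7.665 km/s.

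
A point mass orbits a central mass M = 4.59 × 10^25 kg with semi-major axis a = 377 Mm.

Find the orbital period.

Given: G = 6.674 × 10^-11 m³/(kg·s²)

Convert to SI: a = 377 Mm = 3.77e+08 m.
GM = G · M = 6.674e-11 · 4.59e+25 = 3.06337e+15 m³/s².
Kepler's third law: T = 2π √(a³ / GM).
Substituting a = 3.77e+08 m and GM = 3.06337e+15 m³/s²:
T = 2π √((3.77e+08)³ / 3.06337e+15) s
T ≈ 8.31e+05 s = 9.618 days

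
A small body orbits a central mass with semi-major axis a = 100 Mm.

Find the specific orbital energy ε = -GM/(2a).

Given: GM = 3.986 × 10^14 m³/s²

Convert to SI: a = 100 Mm = 1e+08 m.
ε = −GM / (2a).
ε = −3.986e+14 / (2 · 1e+08) J/kg ≈ -1.993e+06 J/kg = -1.993 MJ/kg.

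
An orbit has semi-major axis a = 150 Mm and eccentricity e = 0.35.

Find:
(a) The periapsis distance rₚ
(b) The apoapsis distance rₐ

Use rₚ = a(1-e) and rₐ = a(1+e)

Convert to SI: a = 150 Mm = 1.5e+08 m.
(a) rₚ = a(1 − e) = 1.5e+08 · (1 − 0.35) = 1.5e+08 · 0.65 ≈ 9.75e+07 m = 97.5 Mm.
(b) rₐ = a(1 + e) = 1.5e+08 · (1 + 0.35) = 1.5e+08 · 1.35 ≈ 2.025e+08 m = 202.5 Mm.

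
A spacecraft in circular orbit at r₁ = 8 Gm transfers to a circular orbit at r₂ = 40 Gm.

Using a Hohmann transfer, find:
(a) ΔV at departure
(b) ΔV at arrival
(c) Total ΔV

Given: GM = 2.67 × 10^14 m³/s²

Convert to SI: r₁ = 8 Gm = 8e+09 m; r₂ = 40 Gm = 4e+10 m.
Transfer semi-major axis: a_t = (r₁ + r₂)/2 = (8e+09 + 4e+10)/2 = 2.4e+10 m.
Circular speeds: v₁ = √(GM/r₁) = 182.688 m/s, v₂ = √(GM/r₂) = 81.7007 m/s.
Transfer speeds (vis-viva v² = GM(2/r − 1/a_t)): v₁ᵗ = 235.85 m/s, v₂ᵗ = 47.1699 m/s.
(a) ΔV₁ = |v₁ᵗ − v₁| ≈ 53.16 m/s = 53.16 m/s.
(b) ΔV₂ = |v₂ − v₂ᵗ| ≈ 34.53 m/s = 34.53 m/s.
(c) ΔV_total = ΔV₁ + ΔV₂ ≈ 87.69 m/s = 87.69 m/s.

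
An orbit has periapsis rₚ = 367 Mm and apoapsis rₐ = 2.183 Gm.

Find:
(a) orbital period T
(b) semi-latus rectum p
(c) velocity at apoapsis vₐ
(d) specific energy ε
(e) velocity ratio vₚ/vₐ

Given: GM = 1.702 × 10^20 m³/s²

Convert to SI: rₚ = 367 Mm = 3.67e+08 m; rₐ = 2.183 Gm = 2.183e+09 m.
(a) With a = (rₚ + rₐ)/2 = 1.275e+09 m, T = 2π √(a³/GM) = 2π √((1.275e+09)³/1.702e+20) s ≈ 2.193e+04 s
(b) From a = (rₚ + rₐ)/2 = 1.275e+09 m and e = (rₐ − rₚ)/(rₐ + rₚ) = 0.712157, p = a(1 − e²) = 1.275e+09 · (1 − (0.712157)²) ≈ 6.284e+08 m
(c) With a = (rₚ + rₐ)/2 = 1.275e+09 m, vₐ = √(GM (2/rₐ − 1/a)) = √(1.702e+20 · (2/2.183e+09 − 1/1.275e+09)) m/s ≈ 1.498e+05 m/s
(d) With a = (rₚ + rₐ)/2 = 1.275e+09 m, ε = −GM/(2a) = −1.702e+20/(2 · 1.275e+09) J/kg ≈ -6.675e+10 J/kg
(e) Conservation of angular momentum (rₚvₚ = rₐvₐ) gives vₚ/vₐ = rₐ/rₚ = 2.183e+09/3.67e+08 ≈ 5.948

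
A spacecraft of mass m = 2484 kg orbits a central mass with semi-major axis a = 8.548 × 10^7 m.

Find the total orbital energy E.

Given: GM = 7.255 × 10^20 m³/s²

E = −GMm / (2a).
E = −7.255e+20 · 2484 / (2 · 8.548e+07) J ≈ -1.054e+16 J = -10.54 PJ.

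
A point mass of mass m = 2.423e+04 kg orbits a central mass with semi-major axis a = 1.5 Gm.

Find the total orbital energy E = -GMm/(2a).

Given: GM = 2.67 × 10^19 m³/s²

Convert to SI: a = 1.5 Gm = 1.5e+09 m.
E = −GMm / (2a).
E = −2.67e+19 · 2.423e+04 / (2 · 1.5e+09) J ≈ -2.156e+14 J = -215.6 TJ.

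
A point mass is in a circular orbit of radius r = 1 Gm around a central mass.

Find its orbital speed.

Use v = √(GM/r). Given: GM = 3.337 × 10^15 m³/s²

Convert to SI: r = 1 Gm = 1e+09 m.
For a circular orbit, gravity supplies the centripetal force, so v = √(GM / r).
v = √(3.337e+15 / 1e+09) m/s ≈ 1827 m/s = 1.827 km/s.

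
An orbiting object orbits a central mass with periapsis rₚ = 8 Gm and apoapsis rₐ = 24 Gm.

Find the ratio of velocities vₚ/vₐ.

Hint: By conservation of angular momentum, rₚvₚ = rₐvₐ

Convert to SI: rₚ = 8 Gm = 8e+09 m; rₐ = 24 Gm = 2.4e+10 m.
Conservation of angular momentum gives rₚvₚ = rₐvₐ, so vₚ/vₐ = rₐ/rₚ.
vₚ/vₐ = 2.4e+10 / 8e+09 ≈ 3.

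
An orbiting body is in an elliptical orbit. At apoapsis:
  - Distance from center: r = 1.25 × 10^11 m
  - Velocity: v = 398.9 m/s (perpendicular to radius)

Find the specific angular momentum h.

With v perpendicular to r, h = r · v.
h = 1.25e+11 · 398.9 m²/s ≈ 4.986e+13 m²/s.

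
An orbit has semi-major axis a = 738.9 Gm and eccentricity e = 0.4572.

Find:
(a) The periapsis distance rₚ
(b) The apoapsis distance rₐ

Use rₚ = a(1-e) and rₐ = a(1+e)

Convert to SI: a = 738.9 Gm = 7.389e+11 m.
(a) rₚ = a(1 − e) = 7.389e+11 · (1 − 0.4572) = 7.389e+11 · 0.5428 ≈ 4.011e+11 m = 401.1 Gm.
(b) rₐ = a(1 + e) = 7.389e+11 · (1 + 0.4572) = 7.389e+11 · 1.4572 ≈ 1.077e+12 m = 1.077 Tm.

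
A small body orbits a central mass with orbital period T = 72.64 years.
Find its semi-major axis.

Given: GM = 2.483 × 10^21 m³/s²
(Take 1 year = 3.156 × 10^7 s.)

Convert to SI: T = 72.64 years = 2.29252e+09 s.
Invert Kepler's third law: a = (GM · T² / (4π²))^(1/3).
Substituting T = 2.29252e+09 s and GM = 2.483e+21 m³/s²:
a = (2.483e+21 · (2.29252e+09)² / (4π²))^(1/3) m
a ≈ 6.914e+12 m = 6.914 × 10^12 m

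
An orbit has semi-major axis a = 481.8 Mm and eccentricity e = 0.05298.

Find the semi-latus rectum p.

Convert to SI: a = 481.8 Mm = 4.818e+08 m.
p = a (1 − e²).
p = 4.818e+08 · (1 − (0.05298)²) = 4.818e+08 · 0.997193 ≈ 4.804e+08 m = 480.4 Mm.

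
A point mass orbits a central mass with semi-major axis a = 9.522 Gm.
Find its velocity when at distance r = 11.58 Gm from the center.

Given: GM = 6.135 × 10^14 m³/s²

Convert to SI: a = 9.522 Gm = 9.522e+09 m; r = 11.58 Gm = 1.158e+10 m.
Vis-viva: v = √(GM · (2/r − 1/a)).
2/r − 1/a = 2/1.158e+10 − 1/9.522e+09 = 6.76916e-11 m⁻¹.
v = √(6.135e+14 · 6.76916e-11) m/s ≈ 203.8 m/s = 203.8 m/s.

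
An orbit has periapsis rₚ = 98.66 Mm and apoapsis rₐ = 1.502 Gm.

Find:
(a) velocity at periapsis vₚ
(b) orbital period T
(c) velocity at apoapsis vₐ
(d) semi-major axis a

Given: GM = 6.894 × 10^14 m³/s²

Convert to SI: rₚ = 98.66 Mm = 9.866e+07 m; rₐ = 1.502 Gm = 1.502e+09 m.
(a) With a = (rₚ + rₐ)/2 = 8.0033e+08 m, vₚ = √(GM (2/rₚ − 1/a)) = √(6.894e+14 · (2/9.866e+07 − 1/8.0033e+08)) m/s ≈ 3621 m/s
(b) With a = (rₚ + rₐ)/2 = 8.0033e+08 m, T = 2π √(a³/GM) = 2π √((8.0033e+08)³/6.894e+14) s ≈ 5.418e+06 s
(c) With a = (rₚ + rₐ)/2 = 8.0033e+08 m, vₐ = √(GM (2/rₐ − 1/a)) = √(6.894e+14 · (2/1.502e+09 − 1/8.0033e+08)) m/s ≈ 237.9 m/s
(d) a = (rₚ + rₐ)/2 = (9.866e+07 + 1.502e+09)/2 ≈ 8.003e+08 m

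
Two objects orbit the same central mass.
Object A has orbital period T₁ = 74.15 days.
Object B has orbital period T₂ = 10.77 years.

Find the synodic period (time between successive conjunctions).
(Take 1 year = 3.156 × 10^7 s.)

Convert to SI: T₁ = 74.15 days = 6.40656e+06 s; T₂ = 10.77 years = 3.39901e+08 s.
T_syn = |T₁ · T₂ / (T₁ − T₂)|.
T_syn = |6.40656e+06 · 3.39901e+08 / (6.40656e+06 − 3.39901e+08)| s ≈ 6.53e+06 s = 75.57 days.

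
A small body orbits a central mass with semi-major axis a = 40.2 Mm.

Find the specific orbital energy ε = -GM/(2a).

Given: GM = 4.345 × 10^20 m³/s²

Convert to SI: a = 40.2 Mm = 4.02e+07 m.
ε = −GM / (2a).
ε = −4.345e+20 / (2 · 4.02e+07) J/kg ≈ -5.404e+12 J/kg = -5404 GJ/kg.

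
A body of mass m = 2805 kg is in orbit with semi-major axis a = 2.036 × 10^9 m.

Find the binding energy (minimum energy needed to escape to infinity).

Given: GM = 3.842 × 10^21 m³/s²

Total orbital energy is E = −GMm/(2a); binding energy is E_bind = −E = GMm/(2a).
E_bind = 3.842e+21 · 2805 / (2 · 2.036e+09) J ≈ 2.647e+15 J = 2.647 PJ.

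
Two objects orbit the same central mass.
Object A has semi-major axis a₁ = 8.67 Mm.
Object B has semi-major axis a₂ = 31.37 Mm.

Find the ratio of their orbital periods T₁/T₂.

Convert to SI: a₁ = 8.67 Mm = 8.67e+06 m; a₂ = 31.37 Mm = 3.137e+07 m.
From Kepler's third law, (T₁/T₂)² = (a₁/a₂)³, so T₁/T₂ = (a₁/a₂)^(3/2).
a₁/a₂ = 8.67e+06 / 3.137e+07 = 0.276379.
T₁/T₂ = (0.276379)^(3/2) ≈ 0.1453.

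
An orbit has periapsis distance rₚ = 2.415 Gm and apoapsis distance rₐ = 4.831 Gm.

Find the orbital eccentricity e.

Convert to SI: rₚ = 2.415 Gm = 2.415e+09 m; rₐ = 4.831 Gm = 4.831e+09 m.
e = (rₐ − rₚ) / (rₐ + rₚ).
e = (4.831e+09 − 2.415e+09) / (4.831e+09 + 2.415e+09) = 2.416e+09 / 7.246e+09 ≈ 0.3334.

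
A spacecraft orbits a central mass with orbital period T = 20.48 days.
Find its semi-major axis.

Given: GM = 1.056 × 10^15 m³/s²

Convert to SI: T = 20.48 days = 1.76947e+06 s.
Invert Kepler's third law: a = (GM · T² / (4π²))^(1/3).
Substituting T = 1.76947e+06 s and GM = 1.056e+15 m³/s²:
a = (1.056e+15 · (1.76947e+06)² / (4π²))^(1/3) m
a ≈ 4.375e+08 m = 437.5 Mm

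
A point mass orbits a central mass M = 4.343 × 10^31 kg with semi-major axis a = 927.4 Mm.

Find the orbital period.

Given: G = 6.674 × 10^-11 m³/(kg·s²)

Convert to SI: a = 927.4 Mm = 9.274e+08 m.
GM = G · M = 6.674e-11 · 4.343e+31 = 2.89852e+21 m³/s².
Kepler's third law: T = 2π √(a³ / GM).
Substituting a = 9.274e+08 m and GM = 2.89852e+21 m³/s²:
T = 2π √((9.274e+08)³ / 2.89852e+21) s
T ≈ 3296 s = 54.93 minutes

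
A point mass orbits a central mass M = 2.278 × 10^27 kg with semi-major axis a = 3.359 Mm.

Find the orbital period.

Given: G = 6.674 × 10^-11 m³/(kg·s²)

Convert to SI: a = 3.359 Mm = 3.359e+06 m.
GM = G · M = 6.674e-11 · 2.278e+27 = 1.52034e+17 m³/s².
Kepler's third law: T = 2π √(a³ / GM).
Substituting a = 3.359e+06 m and GM = 1.52034e+17 m³/s²:
T = 2π √((3.359e+06)³ / 1.52034e+17) s
T ≈ 99.2 s = 1.653 minutes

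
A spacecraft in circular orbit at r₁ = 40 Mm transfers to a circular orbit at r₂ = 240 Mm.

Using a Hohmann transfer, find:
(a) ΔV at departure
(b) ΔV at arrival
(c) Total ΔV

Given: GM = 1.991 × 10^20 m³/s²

Convert to SI: r₁ = 40 Mm = 4e+07 m; r₂ = 240 Mm = 2.4e+08 m.
Transfer semi-major axis: a_t = (r₁ + r₂)/2 = (4e+07 + 2.4e+08)/2 = 1.4e+08 m.
Circular speeds: v₁ = √(GM/r₁) = 2.23103e+06 m/s, v₂ = √(GM/r₂) = 910815 m/s.
Transfer speeds (vis-viva v² = GM(2/r − 1/a_t)): v₁ᵗ = 2.92111e+06 m/s, v₂ᵗ = 486851 m/s.
(a) ΔV₁ = |v₁ᵗ − v₁| ≈ 6.901e+05 m/s = 690.1 km/s.
(b) ΔV₂ = |v₂ − v₂ᵗ| ≈ 4.24e+05 m/s = 424 km/s.
(c) ΔV_total = ΔV₁ + ΔV₂ ≈ 1.114e+06 m/s = 1114 km/s.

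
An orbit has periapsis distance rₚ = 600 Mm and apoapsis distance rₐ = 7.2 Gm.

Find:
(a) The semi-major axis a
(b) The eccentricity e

Convert to SI: rₚ = 600 Mm = 6e+08 m; rₐ = 7.2 Gm = 7.2e+09 m.
(a) a = (rₚ + rₐ) / 2 = (6e+08 + 7.2e+09) / 2 ≈ 3.9e+09 m = 3.9 Gm.
(b) e = (rₐ − rₚ) / (rₐ + rₚ) = (7.2e+09 − 6e+08) / (7.2e+09 + 6e+08) ≈ 0.8462.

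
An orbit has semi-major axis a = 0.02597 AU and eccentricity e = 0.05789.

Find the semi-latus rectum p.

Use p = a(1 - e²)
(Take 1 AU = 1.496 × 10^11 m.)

Convert to SI: a = 0.02597 AU = 3.88511e+09 m.
p = a (1 − e²).
p = 3.88511e+09 · (1 − (0.05789)²) = 3.88511e+09 · 0.996649 ≈ 3.872e+09 m = 0.02588 AU.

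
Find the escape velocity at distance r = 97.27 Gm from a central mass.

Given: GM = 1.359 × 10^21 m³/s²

Convert to SI: r = 97.27 Gm = 9.727e+10 m.
Escape velocity comes from setting total energy to zero: ½v² − GM/r = 0 ⇒ v_esc = √(2GM / r).
v_esc = √(2 · 1.359e+21 / 9.727e+10) m/s ≈ 1.672e+05 m/s = 167.2 km/s.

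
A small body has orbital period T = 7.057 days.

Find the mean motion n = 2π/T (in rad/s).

Convert to SI: T = 7.057 days = 609725 s.
n = 2π / T.
n = 2π / 609725 s ≈ 1.03e-05 rad/s.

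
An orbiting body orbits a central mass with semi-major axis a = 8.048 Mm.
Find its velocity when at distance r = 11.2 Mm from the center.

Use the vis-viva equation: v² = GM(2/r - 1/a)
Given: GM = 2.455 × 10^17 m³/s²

Convert to SI: a = 8.048 Mm = 8.048e+06 m; r = 11.2 Mm = 1.12e+07 m.
Vis-viva: v = √(GM · (2/r − 1/a)).
2/r − 1/a = 2/1.12e+07 − 1/8.048e+06 = 5.4317e-08 m⁻¹.
v = √(2.455e+17 · 5.4317e-08) m/s ≈ 1.155e+05 m/s = 115.5 km/s.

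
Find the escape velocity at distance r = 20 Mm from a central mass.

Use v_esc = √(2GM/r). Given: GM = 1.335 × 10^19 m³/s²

Convert to SI: r = 20 Mm = 2e+07 m.
Escape velocity comes from setting total energy to zero: ½v² − GM/r = 0 ⇒ v_esc = √(2GM / r).
v_esc = √(2 · 1.335e+19 / 2e+07) m/s ≈ 1.155e+06 m/s = 1155 km/s.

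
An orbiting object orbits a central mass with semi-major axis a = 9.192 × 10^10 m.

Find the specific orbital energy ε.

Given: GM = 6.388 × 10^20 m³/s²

ε = −GM / (2a).
ε = −6.388e+20 / (2 · 9.192e+10) J/kg ≈ -3.475e+09 J/kg = -3.475 GJ/kg.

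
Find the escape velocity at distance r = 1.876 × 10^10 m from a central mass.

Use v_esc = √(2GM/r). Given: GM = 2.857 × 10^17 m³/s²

Escape velocity comes from setting total energy to zero: ½v² − GM/r = 0 ⇒ v_esc = √(2GM / r).
v_esc = √(2 · 2.857e+17 / 1.876e+10) m/s ≈ 5519 m/s = 5.519 km/s.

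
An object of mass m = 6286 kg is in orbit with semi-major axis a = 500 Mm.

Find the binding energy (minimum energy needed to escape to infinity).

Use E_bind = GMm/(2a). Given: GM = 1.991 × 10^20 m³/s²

Convert to SI: a = 500 Mm = 5e+08 m.
Total orbital energy is E = −GMm/(2a); binding energy is E_bind = −E = GMm/(2a).
E_bind = 1.991e+20 · 6286 / (2 · 5e+08) J ≈ 1.252e+15 J = 1.252 PJ.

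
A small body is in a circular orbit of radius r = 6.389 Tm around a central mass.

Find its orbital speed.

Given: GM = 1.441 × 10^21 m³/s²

Convert to SI: r = 6.389 Tm = 6.389e+12 m.
For a circular orbit, gravity supplies the centripetal force, so v = √(GM / r).
v = √(1.441e+21 / 6.389e+12) m/s ≈ 1.502e+04 m/s = 15.02 km/s.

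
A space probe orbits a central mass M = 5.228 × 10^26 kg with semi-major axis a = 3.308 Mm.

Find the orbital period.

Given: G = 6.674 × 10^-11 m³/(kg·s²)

Convert to SI: a = 3.308 Mm = 3.308e+06 m.
GM = G · M = 6.674e-11 · 5.228e+26 = 3.48917e+16 m³/s².
Kepler's third law: T = 2π √(a³ / GM).
Substituting a = 3.308e+06 m and GM = 3.48917e+16 m³/s²:
T = 2π √((3.308e+06)³ / 3.48917e+16) s
T ≈ 202.4 s = 3.373 minutes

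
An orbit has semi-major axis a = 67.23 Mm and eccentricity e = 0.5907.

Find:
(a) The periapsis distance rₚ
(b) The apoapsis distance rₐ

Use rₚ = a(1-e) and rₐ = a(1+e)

Convert to SI: a = 67.23 Mm = 6.723e+07 m.
(a) rₚ = a(1 − e) = 6.723e+07 · (1 − 0.5907) = 6.723e+07 · 0.4093 ≈ 2.752e+07 m = 27.52 Mm.
(b) rₐ = a(1 + e) = 6.723e+07 · (1 + 0.5907) = 6.723e+07 · 1.5907 ≈ 1.069e+08 m = 106.9 Mm.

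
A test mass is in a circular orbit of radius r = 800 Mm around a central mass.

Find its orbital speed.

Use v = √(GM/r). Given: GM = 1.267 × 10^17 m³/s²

Convert to SI: r = 800 Mm = 8e+08 m.
For a circular orbit, gravity supplies the centripetal force, so v = √(GM / r).
v = √(1.267e+17 / 8e+08) m/s ≈ 1.258e+04 m/s = 12.58 km/s.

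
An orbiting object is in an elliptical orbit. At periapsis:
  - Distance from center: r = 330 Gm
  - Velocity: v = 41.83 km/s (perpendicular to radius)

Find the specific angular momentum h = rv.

Convert to SI: r = 330 Gm = 3.3e+11 m; v = 41.83 km/s = 41830 m/s.
With v perpendicular to r, h = r · v.
h = 3.3e+11 · 41830 m²/s ≈ 1.38e+16 m²/s.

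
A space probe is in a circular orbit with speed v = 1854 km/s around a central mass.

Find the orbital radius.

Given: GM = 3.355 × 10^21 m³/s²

Convert to SI: v = 1854 km/s = 1.854e+06 m/s.
For a circular orbit, v² = GM / r, so r = GM / v².
r = 3.355e+21 / (1.854e+06)² m ≈ 9.761e+08 m = 976.1 Mm.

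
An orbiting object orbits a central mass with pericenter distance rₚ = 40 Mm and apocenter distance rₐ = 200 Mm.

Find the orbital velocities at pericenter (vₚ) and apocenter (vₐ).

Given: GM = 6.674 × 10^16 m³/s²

Convert to SI: rₚ = 40 Mm = 4e+07 m; rₐ = 200 Mm = 2e+08 m.
Use the vis-viva equation v² = GM(2/r − 1/a) with a = (rₚ + rₐ)/2 = (4e+07 + 2e+08)/2 = 1.2e+08 m.
vₚ = √(GM · (2/rₚ − 1/a)) = √(6.674e+16 · (2/4e+07 − 1/1.2e+08)) m/s ≈ 5.273e+04 m/s = 52.73 km/s.
vₐ = √(GM · (2/rₐ − 1/a)) = √(6.674e+16 · (2/2e+08 − 1/1.2e+08)) m/s ≈ 1.055e+04 m/s = 10.55 km/s.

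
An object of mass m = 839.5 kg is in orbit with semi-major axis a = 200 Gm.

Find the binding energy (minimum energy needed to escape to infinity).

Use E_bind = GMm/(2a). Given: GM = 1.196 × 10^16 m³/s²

Convert to SI: a = 200 Gm = 2e+11 m.
Total orbital energy is E = −GMm/(2a); binding energy is E_bind = −E = GMm/(2a).
E_bind = 1.196e+16 · 839.5 / (2 · 2e+11) J ≈ 2.51e+07 J = 25.1 MJ.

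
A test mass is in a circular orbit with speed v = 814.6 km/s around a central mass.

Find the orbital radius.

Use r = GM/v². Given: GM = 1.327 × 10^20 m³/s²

Convert to SI: v = 814.6 km/s = 814600 m/s.
For a circular orbit, v² = GM / r, so r = GM / v².
r = 1.327e+20 / (814600)² m ≈ 2e+08 m = 200 Mm.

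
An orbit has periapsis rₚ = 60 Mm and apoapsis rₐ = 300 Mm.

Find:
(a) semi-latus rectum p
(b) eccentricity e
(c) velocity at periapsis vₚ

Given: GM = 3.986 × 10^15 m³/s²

Convert to SI: rₚ = 60 Mm = 6e+07 m; rₐ = 300 Mm = 3e+08 m.
(a) From a = (rₚ + rₐ)/2 = 1.8e+08 m and e = (rₐ − rₚ)/(rₐ + rₚ) = 0.666667, p = a(1 − e²) = 1.8e+08 · (1 − (0.666667)²) ≈ 1e+08 m
(b) e = (rₐ − rₚ)/(rₐ + rₚ) = (3e+08 − 6e+07)/(3e+08 + 6e+07) ≈ 0.6667
(c) With a = (rₚ + rₐ)/2 = 1.8e+08 m, vₚ = √(GM (2/rₚ − 1/a)) = √(3.986e+15 · (2/6e+07 − 1/1.8e+08)) m/s ≈ 1.052e+04 m/s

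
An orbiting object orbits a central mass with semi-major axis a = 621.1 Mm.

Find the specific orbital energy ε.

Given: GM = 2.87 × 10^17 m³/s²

Convert to SI: a = 621.1 Mm = 6.211e+08 m.
ε = −GM / (2a).
ε = −2.87e+17 / (2 · 6.211e+08) J/kg ≈ -2.31e+08 J/kg = -231 MJ/kg.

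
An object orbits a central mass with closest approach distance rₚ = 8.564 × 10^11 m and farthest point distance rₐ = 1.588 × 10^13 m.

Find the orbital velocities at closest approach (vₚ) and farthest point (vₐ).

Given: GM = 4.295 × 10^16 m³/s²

Use the vis-viva equation v² = GM(2/r − 1/a) with a = (rₚ + rₐ)/2 = (8.564e+11 + 1.588e+13)/2 = 8.3682e+12 m.
vₚ = √(GM · (2/rₚ − 1/a)) = √(4.295e+16 · (2/8.564e+11 − 1/8.3682e+12)) m/s ≈ 308.5 m/s = 308.5 m/s.
vₐ = √(GM · (2/rₐ − 1/a)) = √(4.295e+16 · (2/1.588e+13 − 1/8.3682e+12)) m/s ≈ 16.64 m/s = 16.64 m/s.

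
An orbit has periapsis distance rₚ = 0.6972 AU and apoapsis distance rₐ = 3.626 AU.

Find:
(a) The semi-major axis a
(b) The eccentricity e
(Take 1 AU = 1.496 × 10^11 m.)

Convert to SI: rₚ = 0.6972 AU = 1.04301e+11 m; rₐ = 3.626 AU = 5.4245e+11 m.
(a) a = (rₚ + rₐ) / 2 = (1.04301e+11 + 5.4245e+11) / 2 ≈ 3.234e+11 m = 2.162 AU.
(b) e = (rₐ − rₚ) / (rₐ + rₚ) = (5.4245e+11 − 1.04301e+11) / (5.4245e+11 + 1.04301e+11) ≈ 0.6775.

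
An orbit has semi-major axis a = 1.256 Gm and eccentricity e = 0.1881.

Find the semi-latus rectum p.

Convert to SI: a = 1.256 Gm = 1.256e+09 m.
p = a (1 − e²).
p = 1.256e+09 · (1 − (0.1881)²) = 1.256e+09 · 0.964618 ≈ 1.212e+09 m = 1.212 Gm.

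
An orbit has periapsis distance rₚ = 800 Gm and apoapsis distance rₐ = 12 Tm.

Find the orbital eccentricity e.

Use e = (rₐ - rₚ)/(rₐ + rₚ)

Convert to SI: rₚ = 800 Gm = 8e+11 m; rₐ = 12 Tm = 1.2e+13 m.
e = (rₐ − rₚ) / (rₐ + rₚ).
e = (1.2e+13 − 8e+11) / (1.2e+13 + 8e+11) = 1.12e+13 / 1.28e+13 ≈ 0.875.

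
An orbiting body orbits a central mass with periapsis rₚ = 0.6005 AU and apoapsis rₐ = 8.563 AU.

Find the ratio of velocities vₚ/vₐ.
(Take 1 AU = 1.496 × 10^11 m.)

Convert to SI: rₚ = 0.6005 AU = 8.98348e+10 m; rₐ = 8.563 AU = 1.28102e+12 m.
Conservation of angular momentum gives rₚvₚ = rₐvₐ, so vₚ/vₐ = rₐ/rₚ.
vₚ/vₐ = 1.28102e+12 / 8.98348e+10 ≈ 14.26.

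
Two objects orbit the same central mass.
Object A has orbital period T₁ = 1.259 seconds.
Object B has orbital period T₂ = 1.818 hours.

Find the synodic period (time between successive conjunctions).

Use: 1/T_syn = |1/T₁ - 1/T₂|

Convert to SI: T₂ = 1.818 hours = 6544.8 s.
T_syn = |T₁ · T₂ / (T₁ − T₂)|.
T_syn = |1.259 · 6544.8 / (1.259 − 6544.8)| s ≈ 1.259 s = 1.259 seconds.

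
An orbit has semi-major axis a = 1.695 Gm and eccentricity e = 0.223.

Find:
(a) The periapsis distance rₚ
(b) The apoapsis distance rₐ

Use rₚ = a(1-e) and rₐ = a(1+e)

Convert to SI: a = 1.695 Gm = 1.695e+09 m.
(a) rₚ = a(1 − e) = 1.695e+09 · (1 − 0.223) = 1.695e+09 · 0.777 ≈ 1.317e+09 m = 1.317 Gm.
(b) rₐ = a(1 + e) = 1.695e+09 · (1 + 0.223) = 1.695e+09 · 1.223 ≈ 2.073e+09 m = 2.073 Gm.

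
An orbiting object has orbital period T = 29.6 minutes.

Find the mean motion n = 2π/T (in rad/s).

Convert to SI: T = 29.6 minutes = 1776 s.
n = 2π / T.
n = 2π / 1776 s ≈ 0.003538 rad/s.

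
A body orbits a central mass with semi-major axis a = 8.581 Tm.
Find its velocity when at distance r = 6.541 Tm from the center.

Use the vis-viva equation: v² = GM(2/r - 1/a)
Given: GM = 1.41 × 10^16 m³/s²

Convert to SI: a = 8.581 Tm = 8.581e+12 m; r = 6.541 Tm = 6.541e+12 m.
Vis-viva: v = √(GM · (2/r − 1/a)).
2/r − 1/a = 2/6.541e+12 − 1/8.581e+12 = 1.89227e-13 m⁻¹.
v = √(1.41e+16 · 1.89227e-13) m/s ≈ 51.65 m/s = 51.65 m/s.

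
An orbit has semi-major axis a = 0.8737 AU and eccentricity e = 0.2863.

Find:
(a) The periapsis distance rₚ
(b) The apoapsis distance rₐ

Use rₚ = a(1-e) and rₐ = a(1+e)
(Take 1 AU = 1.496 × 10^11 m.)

Convert to SI: a = 0.8737 AU = 1.30706e+11 m.
(a) rₚ = a(1 − e) = 1.30706e+11 · (1 − 0.2863) = 1.30706e+11 · 0.7137 ≈ 9.328e+10 m = 0.6236 AU.
(b) rₐ = a(1 + e) = 1.30706e+11 · (1 + 0.2863) = 1.30706e+11 · 1.2863 ≈ 1.681e+11 m = 1.124 AU.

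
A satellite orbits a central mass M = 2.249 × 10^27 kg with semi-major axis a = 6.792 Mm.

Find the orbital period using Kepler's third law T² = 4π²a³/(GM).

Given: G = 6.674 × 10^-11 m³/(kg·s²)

Convert to SI: a = 6.792 Mm = 6.792e+06 m.
GM = G · M = 6.674e-11 · 2.249e+27 = 1.50098e+17 m³/s².
Kepler's third law: T = 2π √(a³ / GM).
Substituting a = 6.792e+06 m and GM = 1.50098e+17 m³/s²:
T = 2π √((6.792e+06)³ / 1.50098e+17) s
T ≈ 287.1 s = 4.785 minutes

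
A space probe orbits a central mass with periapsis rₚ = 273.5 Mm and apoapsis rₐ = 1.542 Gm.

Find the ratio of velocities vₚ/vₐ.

Convert to SI: rₚ = 273.5 Mm = 2.735e+08 m; rₐ = 1.542 Gm = 1.542e+09 m.
Conservation of angular momentum gives rₚvₚ = rₐvₐ, so vₚ/vₐ = rₐ/rₚ.
vₚ/vₐ = 1.542e+09 / 2.735e+08 ≈ 5.638.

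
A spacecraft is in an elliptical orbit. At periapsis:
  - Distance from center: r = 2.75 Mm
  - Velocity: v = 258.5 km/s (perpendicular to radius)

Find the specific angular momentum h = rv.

Convert to SI: r = 2.75 Mm = 2.75e+06 m; v = 258.5 km/s = 258500 m/s.
With v perpendicular to r, h = r · v.
h = 2.75e+06 · 258500 m²/s ≈ 7.109e+11 m²/s.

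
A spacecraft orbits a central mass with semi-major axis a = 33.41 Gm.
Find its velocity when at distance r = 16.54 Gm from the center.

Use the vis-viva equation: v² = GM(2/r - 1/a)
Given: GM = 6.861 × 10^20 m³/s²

Convert to SI: a = 33.41 Gm = 3.341e+10 m; r = 16.54 Gm = 1.654e+10 m.
Vis-viva: v = √(GM · (2/r − 1/a)).
2/r − 1/a = 2/1.654e+10 − 1/3.341e+10 = 9.09878e-11 m⁻¹.
v = √(6.861e+20 · 9.09878e-11) m/s ≈ 2.499e+05 m/s = 249.9 km/s.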